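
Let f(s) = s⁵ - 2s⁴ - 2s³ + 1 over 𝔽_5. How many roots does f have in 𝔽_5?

2

Evaluate at each of the 5 elements of 𝔽_5:
f(0) = 1; f(1) = 3; f(2) = 0 → root; f(3) = 3; f(4) = 0 → root.
Roots: {2, 4}.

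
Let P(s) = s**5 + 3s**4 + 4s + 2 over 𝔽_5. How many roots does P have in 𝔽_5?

4

Evaluate at each of the 5 elements of 𝔽_5:
P(0) = 2; P(1) = 0 → root; P(2) = 0 → root; P(3) = 0 → root; P(4) = 0 → root.
Roots: {1, 2, 3, 4}.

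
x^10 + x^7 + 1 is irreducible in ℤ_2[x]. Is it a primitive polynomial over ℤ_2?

Yes

Write f(x) = x^10 + x^7 + 1.
|GF(2^10)^×| = 2^10 − 1 = 1023. Prime factorization: 1023 = 3·11·31.
f is primitive ⇔ x has order 1023 in GF(2)[x]/(f), i.e. x^(1023/q) ≠ 1 for each prime q | 1023.
x^(341) mod f = x^8 + x^7 + x^3 + x^2 + x + 1.
x^(93) mod f = x^7 + x^3 + x^2 + x.
x^(33) mod f = x^9 + x^5 + x^3 + x^2 + x + 1.
None equal 1, so x has full order 1023; f is primitive.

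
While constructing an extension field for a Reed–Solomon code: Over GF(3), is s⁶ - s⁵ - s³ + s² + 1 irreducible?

Write g(s) = s⁶ - s⁵ - s³ + s² + 1.
Check for roots in GF(3): g(0) = 1; g(1) = 1; g(2) = 2.
No roots, so no linear factors.
Monic irreducibles of degree 2 over GF(3): s² + 1, s² + s - 1, s² - s - 1.
None of them divide g (all give nonzero remainder).
Degree-3 irreducible divisors: test the 8 monic irreducibles of degree 3 over GF(3).
None of them divide g (all give nonzero remainder).
No irreducible factor of degree ≤ 3 exists, so g is irreducible over GF(3).

Yes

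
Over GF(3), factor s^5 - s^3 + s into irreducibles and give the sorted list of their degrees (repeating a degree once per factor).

Write f(s) = s^5 - s^3 + s.
Roots in GF(3): f(0) = 0 → root; f(1) = 1; f(2) = 2.
Linear factors from roots: (s).
Complete factorization: f(s) = (s)·(s^2 + 1)^2.
Factor degrees with multiplicity: 1 + 2 + 2 = 5.

1, 2, 2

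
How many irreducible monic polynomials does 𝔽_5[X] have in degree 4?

150

x^(5^4) − x is the product of all monic irreducibles of degree dividing 4; Möbius inversion gives N = (1/4) Σ μ(4/d)·5^d.
Divisors of 4: 1, 2, 4; μ(4/d) for each: 0, -1, 1.
Σ = − 5^2 + 5^4 = 600.
N = 600/4 = 150.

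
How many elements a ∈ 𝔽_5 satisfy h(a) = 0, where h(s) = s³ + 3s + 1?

Evaluate at each of the 5 elements of 𝔽_5:
h(0) = 1; h(1) = 0 → root; h(2) = 0 → root; h(3) = 2; h(4) = 2.
Roots: {1, 2}.

2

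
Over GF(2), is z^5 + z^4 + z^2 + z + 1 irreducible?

Write g(z) = z^5 + z^4 + z^2 + z + 1.
Check for roots in GF(2): g(0) = 1; g(1) = 1.
No roots, so no linear factors.
Monic irreducibles of degree 2 over GF(2): z^2 + z + 1.
None of them divide g (all give nonzero remainder).
No irreducible factor of degree ≤ 2 exists, so g is irreducible over GF(2).

Yes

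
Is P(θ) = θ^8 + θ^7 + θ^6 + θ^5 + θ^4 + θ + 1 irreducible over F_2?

Check for roots in F_2: P(0) = 1; P(1) = 1.
No roots, so no linear factors.
Monic irreducibles of degree 2 over GF(2): θ^2 + θ + 1.
None of them divide P (all give nonzero remainder).
Monic irreducibles of degree 3 over GF(2): θ^3 + θ + 1, θ^3 + θ^2 + 1.
None of them divide P (all give nonzero remainder).
Monic irreducibles of degree 4 over GF(2): θ^4 + θ + 1, θ^4 + θ^3 + 1, θ^4 + θ^3 + θ^2 + θ + 1.
None of them divide P (all give nonzero remainder).
No irreducible factor of degree ≤ 4 exists, so P is irreducible over GF(2).

Yes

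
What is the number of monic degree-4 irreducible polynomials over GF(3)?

The number of monic irreducibles of degree 4 over GF(3) is (1/4)·Σ_{d∣4} μ(4/d) 3^d.
Divisors of 4: 1, 2, 4; μ(4/d) for each: 0, -1, 1.
Σ = − 3^2 + 3^4 = 72.
N = 72/4 = 18.

18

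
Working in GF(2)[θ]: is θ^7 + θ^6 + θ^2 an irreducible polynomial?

Write m(θ) = θ^7 + θ^6 + θ^2.
Check for roots in GF(2): m(0) = 0 → root; m(1) = 1.
m(0) = 0, so (θ) divides m(θ); m is reducible.

No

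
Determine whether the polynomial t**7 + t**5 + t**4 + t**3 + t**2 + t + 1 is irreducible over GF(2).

Yes

Write g(t) = t**7 + t**5 + t**4 + t**3 + t**2 + t + 1.
Check for roots in GF(2): g(0) = 1; g(1) = 1.
No roots, so no linear factors.
Monic irreducibles of degree 2 over GF(2): t**2 + t + 1.
None of them divide g (all give nonzero remainder).
Monic irreducibles of degree 3 over GF(2): t**3 + t + 1, t**3 + t**2 + 1.
None of them divide g (all give nonzero remainder).
No irreducible factor of degree ≤ 3 exists, so g is irreducible over GF(2).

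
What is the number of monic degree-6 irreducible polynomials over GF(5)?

2580

Gauss's count: N_{5}(6) = (1/6) Σ_{d|6} μ(6/d)·5^d.
Divisors of 6: 1, 2, 3, 6; μ(6/d) for each: 1, -1, -1, 1.
Σ = 5^1 − 5^2 − 5^3 + 5^6 = 15480.
N = 15480/6 = 2580.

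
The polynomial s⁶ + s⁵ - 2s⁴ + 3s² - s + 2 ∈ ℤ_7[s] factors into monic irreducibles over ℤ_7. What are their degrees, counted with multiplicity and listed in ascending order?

6

Write f(s) = s⁶ + s⁵ - 2s⁴ + 3s² - s + 2.
Complete factorization: f(s) = (s⁶ + s⁵ - 2s⁴ + 3s² - s + 2).
Factor degrees with multiplicity: 6 = 6.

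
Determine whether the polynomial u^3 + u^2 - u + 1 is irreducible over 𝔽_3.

Write h(u) = u^3 + u^2 - u + 1.
Check for roots in 𝔽_3: h(0) = 1; h(1) = 2; h(2) = 2.
No roots. A degree-3 polynomial over a field with no linear factor is irreducible.

Yes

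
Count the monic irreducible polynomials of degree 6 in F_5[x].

The number of monic irreducibles of degree 6 over GF(5) is (1/6)·Σ_{d∣6} μ(6/d) 5^d.
Divisors of 6: 1, 2, 3, 6; μ(6/d) for each: 1, -1, -1, 1.
Σ = 5^1 − 5^2 − 5^3 + 5^6 = 15480.
N = 15480/6 = 2580.

2580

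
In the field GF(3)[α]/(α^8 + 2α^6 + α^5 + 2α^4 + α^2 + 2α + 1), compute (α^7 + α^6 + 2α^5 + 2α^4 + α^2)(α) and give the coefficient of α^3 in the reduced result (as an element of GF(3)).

Multiply in GF(3)[α]: (α^7 + α^6 + 2α^5 + 2α^4 + α^2)·(α) = α^8 + α^7 + 2α^6 + 2α^5 + α^3.
Reduce using α^8 ≡ α^6 + 2α^5 + α^4 + 2α^2 + α + 2 (mod α^8 + 2α^6 + α^5 + 2α^4 + α^2 + 2α + 1).
Reduced: α^7 + α^5 + α^4 + α^3 + 2α^2 + α + 2.

1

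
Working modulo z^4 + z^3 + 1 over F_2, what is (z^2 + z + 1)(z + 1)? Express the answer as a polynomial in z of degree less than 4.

Multiply in F_2[z]: (z^2 + z + 1)·(z + 1) = z^3 + 1.
Reduced: z^3 + 1.

z^3 + 1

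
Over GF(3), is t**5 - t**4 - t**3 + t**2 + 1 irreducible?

Yes

Write h(t) = t**5 - t**4 - t**3 + t**2 + 1.
Check for roots in GF(3): h(0) = 1; h(1) = 1; h(2) = 1.
No roots, so no linear factors.
Monic irreducibles of degree 2 over GF(3): t**2 + 1, t**2 + t - 1, t**2 - t - 1.
None of them divide h (all give nonzero remainder).
No irreducible factor of degree ≤ 2 exists, so h is irreducible over GF(3).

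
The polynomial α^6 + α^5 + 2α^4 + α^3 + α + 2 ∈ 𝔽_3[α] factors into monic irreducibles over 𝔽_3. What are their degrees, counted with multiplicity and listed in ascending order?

6

Write f(α) = α^6 + α^5 + 2α^4 + α^3 + α + 2.
Roots in 𝔽_3: f(0) = 2; f(1) = 2; f(2) = 2.
Complete factorization: f(α) = (α^6 + α^5 + 2α^4 + α^3 + α + 2).
Factor degrees with multiplicity: 6 = 6.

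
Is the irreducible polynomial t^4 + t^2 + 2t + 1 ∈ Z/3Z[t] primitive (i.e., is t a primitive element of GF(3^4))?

Write f(t) = t^4 + t^2 + 2t + 1.
|GF(3^4)^×| = 3^4 − 1 = 80. Prime factorization: 80 = 2^4·5.
f is primitive ⇔ t has order 80 in GF(3)[t]/(f), i.e. t^(80/q) ≠ 1 for each prime q | 80.
t^(40) mod f = 1
t^(16) mod f = 2t^3 + 2.
Since t^(40) = 1, the order of t divides 40 < 80; not primitive.

No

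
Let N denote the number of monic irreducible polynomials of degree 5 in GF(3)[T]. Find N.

Gauss's count: N_{3}(5) = (1/5) Σ_{d|5} μ(5/d)·3^d.
Divisors of 5: 1, 5; μ(5/d) for each: -1, 1.
Σ = − 3^1 + 3^5 = 240.
N = 240/5 = 48.

48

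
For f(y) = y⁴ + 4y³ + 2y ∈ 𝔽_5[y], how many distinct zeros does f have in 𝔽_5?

3

Evaluate at each of the 5 elements of 𝔽_5:
f(0) = 0 → root; f(1) = 2; f(2) = 2; f(3) = 0 → root; f(4) = 0 → root.
Roots: {0, 3, 4}.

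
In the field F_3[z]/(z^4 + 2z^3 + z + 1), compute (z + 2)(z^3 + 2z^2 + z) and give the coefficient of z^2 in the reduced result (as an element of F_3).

2

Multiply in F_3[z]: (z + 2)·(z^3 + 2z^2 + z) = z^4 + z^3 + 2z^2 + 2z.
Reduce using z^4 ≡ z^3 + 2z + 2 (mod z^4 + 2z^3 + z + 1).
Reduced: 2z^3 + 2z^2 + z + 2.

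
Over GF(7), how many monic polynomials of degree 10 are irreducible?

28245840

x^(7^10) − x is the product of all monic irreducibles of degree dividing 10; Möbius inversion gives N = (1/10) Σ μ(10/d)·7^d.
Divisors of 10: 1, 2, 5, 10; μ(10/d) for each: 1, -1, -1, 1.
Σ = 7^1 − 7^2 − 7^5 + 7^10 = 282458400.
N = 282458400/10 = 28245840.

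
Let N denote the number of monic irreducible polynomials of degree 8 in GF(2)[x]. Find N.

30

The number of monic irreducibles of degree 8 over GF(2) is (1/8)·Σ_{d∣8} μ(8/d) 2^d.
Divisors of 8: 1, 2, 4, 8; μ(8/d) for each: 0, 0, -1, 1.
Σ = − 2^4 + 2^8 = 240.
N = 240/8 = 30.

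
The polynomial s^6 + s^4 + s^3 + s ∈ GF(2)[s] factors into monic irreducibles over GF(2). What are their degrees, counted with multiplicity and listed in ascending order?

1, 1, 1, 1, 2

Write f(s) = s^6 + s^4 + s^3 + s.
Roots in GF(2): f(0) = 0 → root; f(1) = 0 → root.
Linear factors from roots: (s), (s + 1).
Complete factorization: f(s) = (s)·(s + 1)^3·(s^2 + s + 1).
Factor degrees with multiplicity: 1 + 1 + 1 + 1 + 2 = 6.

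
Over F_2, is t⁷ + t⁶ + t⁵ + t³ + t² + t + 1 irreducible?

Write g(t) = t⁷ + t⁶ + t⁵ + t³ + t² + t + 1.
Check for roots in F_2: g(0) = 1; g(1) = 1.
No roots, so no linear factors.
Monic irreducibles of degree 2 over GF(2): t² + t + 1.
None of them divide g (all give nonzero remainder).
Monic irreducibles of degree 3 over GF(2): t³ + t + 1, t³ + t² + 1.
None of them divide g (all give nonzero remainder).
No irreducible factor of degree ≤ 3 exists, so g is irreducible over GF(2).

Yes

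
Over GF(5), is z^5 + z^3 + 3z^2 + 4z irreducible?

Write P(z) = z^5 + z^3 + 3z^2 + 4z.
Check for roots in GF(5): P(0) = 0 → root; P(1) = 4; P(2) = 0 → root; P(3) = 4; P(4) = 2.
P(0) = 0, so (z) divides P(z); P is reducible.

No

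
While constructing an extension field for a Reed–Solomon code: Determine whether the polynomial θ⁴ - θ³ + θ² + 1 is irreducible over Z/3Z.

Write f(θ) = θ⁴ - θ³ + θ² + 1.
Check for roots in Z/3Z: f(0) = 1; f(1) = 2; f(2) = 1.
No roots, so no linear factors.
Monic irreducibles of degree 2 over GF(3): θ² + 1, θ² + θ - 1, θ² - θ - 1.
None of them divide f (all give nonzero remainder).
No irreducible factor of degree ≤ 2 exists, so f is irreducible over GF(3).

Yes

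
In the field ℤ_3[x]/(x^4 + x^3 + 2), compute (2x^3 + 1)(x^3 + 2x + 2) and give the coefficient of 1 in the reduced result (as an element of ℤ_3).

Multiply in ℤ_3[x]: (2x^3 + 1)·(x^3 + 2x + 2) = 2x^6 + x^4 + 2x^3 + 2x + 2.
Reduce using x^4 ≡ 2x^3 + 1 (mod x^4 + x^3 + 2).
Reduced: 2x^3 + 2x^2 + 2.

2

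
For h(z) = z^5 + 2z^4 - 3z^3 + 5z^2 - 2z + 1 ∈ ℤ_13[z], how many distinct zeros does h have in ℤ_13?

Evaluate at each of the 13 elements of ℤ_13:
h(0) = 1; h(1) = 4; h(2) = 5; h(3) = 0 → root; h(4) = 0 → root; h(5) = 8; h(6) = 9; h(7) = 12; h(8) = 1; h(9) = 3; h(10) = 0 → root; h(11) = 10; h(12) = 12.
Roots: {3, 4, 10}.

3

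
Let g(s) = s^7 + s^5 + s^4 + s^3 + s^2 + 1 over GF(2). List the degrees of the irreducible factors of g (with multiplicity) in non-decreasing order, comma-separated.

1, 2, 2, 2

Roots in GF(2): g(0) = 1; g(1) = 0 → root.
Linear factors from roots: (s + 1).
Complete factorization: g(s) = (s + 1)·(s^2 + s + 1)^3.
Factor degrees with multiplicity: 1 + 2 + 2 + 2 = 7.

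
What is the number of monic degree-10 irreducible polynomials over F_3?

5880

By the necklace-counting formula, N_3(10) = (1/10) Σ_{d|10} μ(10/d)·3^d.
Divisors of 10: 1, 2, 5, 10; μ(10/d) for each: 1, -1, -1, 1.
Σ = 3^1 − 3^2 − 3^5 + 3^10 = 58800.
N = 58800/10 = 5880.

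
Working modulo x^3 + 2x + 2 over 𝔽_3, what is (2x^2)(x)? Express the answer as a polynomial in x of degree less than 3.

Multiply in 𝔽_3[x]: (2x^2)·(x) = 2x^3.
Reduce using x^3 ≡ x + 1 (mod x^3 + 2x + 2).
Reduced: 2x + 2.

2x + 2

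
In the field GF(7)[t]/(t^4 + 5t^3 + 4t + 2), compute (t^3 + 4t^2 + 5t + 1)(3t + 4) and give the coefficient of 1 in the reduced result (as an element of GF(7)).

5

Multiply in GF(7)[t]: (t^3 + 4t^2 + 5t + 1)·(3t + 4) = 3t^4 + 2t^3 + 3t^2 + 2t + 4.
Reduce using t^4 ≡ 2t^3 + 3t + 5 (mod t^4 + 5t^3 + 4t + 2).
Reduced: t^3 + 3t^2 + 4t + 5.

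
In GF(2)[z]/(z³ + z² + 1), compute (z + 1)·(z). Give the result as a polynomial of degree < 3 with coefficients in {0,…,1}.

Multiply in GF(2)[z]: (z + 1)·(z) = z² + z.
Reduced: z² + z.

z^2 + z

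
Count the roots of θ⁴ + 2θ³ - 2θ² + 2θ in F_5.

2

Write g(θ) = θ⁴ + 2θ³ - 2θ² + 2θ.
Evaluate at each of the 5 elements of F_5:
g(0) = 0 → root; g(1) = 3; g(2) = 3; g(3) = 3; g(4) = 0 → root.
Roots: {0, 4}.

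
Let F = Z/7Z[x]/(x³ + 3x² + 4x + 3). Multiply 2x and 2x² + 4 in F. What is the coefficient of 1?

2

Multiply in Z/7Z[x]: (2x)·(2x² + 4) = 4x³ + x.
Reduce using x³ ≡ 4x² + 3x + 4 (mod x³ + 3x² + 4x + 3).
Reduced: 2x² + 6x + 2.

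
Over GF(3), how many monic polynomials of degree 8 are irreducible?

810

By the necklace-counting formula, N_3(8) = (1/8) Σ_{d|8} μ(8/d)·3^d.
Divisors of 8: 1, 2, 4, 8; μ(8/d) for each: 0, 0, -1, 1.
Σ = − 3^4 + 3^8 = 6480.
N = 6480/8 = 810.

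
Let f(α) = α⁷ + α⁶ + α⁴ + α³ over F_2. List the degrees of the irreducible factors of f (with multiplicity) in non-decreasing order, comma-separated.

1, 1, 1, 1, 1, 2

Roots in F_2: f(0) = 0 → root; f(1) = 0 → root.
Linear factors from roots: (α), (α + 1).
Complete factorization: f(α) = (α + 1)^2·(α)^3·(α² + α + 1).
Factor degrees with multiplicity: 1 + 1 + 1 + 1 + 1 + 2 = 7.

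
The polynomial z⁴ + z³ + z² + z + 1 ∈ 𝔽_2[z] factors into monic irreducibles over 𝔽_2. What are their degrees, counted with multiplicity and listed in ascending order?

4

Write g(z) = z⁴ + z³ + z² + z + 1.
Roots in 𝔽_2: g(0) = 1; g(1) = 1.
Complete factorization: g(z) = (z⁴ + z³ + z² + z + 1).
Factor degrees with multiplicity: 4 = 4.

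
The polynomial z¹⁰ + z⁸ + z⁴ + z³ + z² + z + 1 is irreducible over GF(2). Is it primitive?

Write f(z) = z¹⁰ + z⁸ + z⁴ + z³ + z² + z + 1.
|GF(2^10)^×| = 2^10 − 1 = 1023. Prime factorization: 1023 = 3·11·31.
f is primitive ⇔ z has order 1023 in GF(2)[z]/(f), i.e. z^(1023/q) ≠ 1 for each prime q | 1023.
z^(341) mod f = 1
z^(93) mod f = z⁹ + z⁸ + z⁷ + z⁶ + z⁵.
z^(33) mod f = z⁸ + z⁶ + z⁵ + z² + 1.
Since z^(341) = 1, the order of z divides 341 < 1023; not primitive.

No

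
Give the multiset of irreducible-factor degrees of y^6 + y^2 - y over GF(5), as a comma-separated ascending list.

1, 1, 2, 2

Write f(y) = y^6 + y^2 - y.
Roots in GF(5): f(0) = 0 → root; f(1) = 1; f(2) = 1; f(3) = 0 → root; f(4) = 3.
Linear factors from roots: (y), (y + 2).
Complete factorization: f(y) = (y)·(y + 2)·(y^2 - y + 1)·(y^2 - y + 2).
Factor degrees with multiplicity: 1 + 1 + 2 + 2 = 6.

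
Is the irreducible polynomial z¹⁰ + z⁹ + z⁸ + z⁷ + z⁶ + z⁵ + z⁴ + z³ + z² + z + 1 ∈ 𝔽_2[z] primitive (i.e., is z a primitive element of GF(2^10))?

Write f(z) = z¹⁰ + z⁹ + z⁸ + z⁷ + z⁶ + z⁵ + z⁴ + z³ + z² + z + 1.
|GF(2^10)^×| = 2^10 − 1 = 1023. Prime factorization: 1023 = 3·11·31.
f is primitive ⇔ z has order 1023 in GF(2)[z]/(f), i.e. z^(1023/q) ≠ 1 for each prime q | 1023.
z^(341) mod f = 1
z^(93) mod f = z⁵.
z^(33) mod f = 1
Since z^(341) = 1, the order of z divides 341 < 1023; not primitive.

No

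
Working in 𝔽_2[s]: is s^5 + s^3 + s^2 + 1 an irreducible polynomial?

Write g(s) = s^5 + s^3 + s^2 + 1.
Check for roots in 𝔽_2: g(0) = 1; g(1) = 0 → root.
g(1) = 0, so (s − 1) divides g(s); g is reducible.

No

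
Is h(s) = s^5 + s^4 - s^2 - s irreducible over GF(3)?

Check for roots in GF(3): h(0) = 0 → root; h(1) = 0 → root; h(2) = 0 → root.
h(0) = 0, so (s) divides h(s); h is reducible.

No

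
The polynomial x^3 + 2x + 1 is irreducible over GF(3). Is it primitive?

Yes

Write f(x) = x^3 + 2x + 1.
|GF(3^3)^×| = 3^3 − 1 = 26. Prime factorization: 26 = 2·13.
f is primitive ⇔ x has order 26 in GF(3)[x]/(f), i.e. x^(26/q) ≠ 1 for each prime q | 26.
x^(13) mod f = 2.
x^(2) mod f = x^2.
None equal 1, so x has full order 26; f is primitive.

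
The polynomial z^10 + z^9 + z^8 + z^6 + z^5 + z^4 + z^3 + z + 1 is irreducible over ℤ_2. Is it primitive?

No

Write f(z) = z^10 + z^9 + z^8 + z^6 + z^5 + z^4 + z^3 + z + 1.
|GF(2^10)^×| = 2^10 − 1 = 1023. Prime factorization: 1023 = 3·11·31.
f is primitive ⇔ z has order 1023 in GF(2)[z]/(f), i.e. z^(1023/q) ≠ 1 for each prime q | 1023.
z^(341) mod f = 1
z^(93) mod f = z^9 + z^8 + z^6 + z^2 + 1.
z^(33) mod f = z^9 + z^6 + z^5 + z^4 + z.
Since z^(341) = 1, the order of z divides 341 < 1023; not primitive.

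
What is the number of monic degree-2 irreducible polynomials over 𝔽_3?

3

By the necklace-counting formula, N_3(2) = (1/2) Σ_{d|2} μ(2/d)·3^d.
Divisors of 2: 1, 2; μ(2/d) for each: -1, 1.
Σ = − 3^1 + 3^2 = 6.
N = 6/2 = 3.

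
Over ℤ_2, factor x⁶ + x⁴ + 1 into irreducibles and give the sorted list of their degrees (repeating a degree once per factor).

3, 3

Write h(x) = x⁶ + x⁴ + 1.
Roots in ℤ_2: h(0) = 1; h(1) = 1.
Complete factorization: h(x) = (x³ + x² + 1)^2.
Factor degrees with multiplicity: 3 + 3 = 6.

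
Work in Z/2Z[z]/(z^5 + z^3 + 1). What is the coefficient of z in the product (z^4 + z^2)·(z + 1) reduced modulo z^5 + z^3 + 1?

Multiply in Z/2Z[z]: (z^4 + z^2)·(z + 1) = z^5 + z^4 + z^3 + z^2.
Reduce using z^5 ≡ z^3 + 1 (mod z^5 + z^3 + 1).
Reduced: z^4 + z^2 + 1.

0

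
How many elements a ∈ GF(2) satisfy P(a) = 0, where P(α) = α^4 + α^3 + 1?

0

Evaluate at each of the 2 elements of GF(2):
P(0) = 1; P(1) = 1.
No element is a root.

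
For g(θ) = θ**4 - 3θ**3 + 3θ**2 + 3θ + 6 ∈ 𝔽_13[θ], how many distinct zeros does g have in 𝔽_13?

Evaluate at each of the 13 elements of 𝔽_13:
g(0) = 6; g(1) = 10; g(2) = 3; g(3) = 3; g(4) = 0 → root; g(5) = 8; g(6) = 0 → root; g(7) = 12; g(8) = 0 → root; g(9) = 9; g(10) = 4; g(11) = 0 → root; g(12) = 10.
Roots: {4, 6, 8, 11}.

4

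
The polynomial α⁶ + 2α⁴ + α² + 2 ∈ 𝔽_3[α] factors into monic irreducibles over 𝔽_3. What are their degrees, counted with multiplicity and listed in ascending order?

Write h(α) = α⁶ + 2α⁴ + α² + 2.
Roots in 𝔽_3: h(0) = 2; h(1) = 0 → root; h(2) = 0 → root.
Linear factors from roots: (α + 2), (α + 1).
Complete factorization: h(α) = (α + 1)·(α + 2)·(α² + α + 2)·(α² + 2α + 2).
Factor degrees with multiplicity: 1 + 1 + 2 + 2 = 6.

1, 1, 2, 2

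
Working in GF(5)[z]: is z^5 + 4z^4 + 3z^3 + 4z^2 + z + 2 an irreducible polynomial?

Write f(z) = z^5 + 4z^4 + 3z^3 + 4z^2 + z + 2.
Check for roots in GF(5): f(0) = 2; f(1) = 0 → root; f(2) = 0 → root; f(3) = 4; f(4) = 0 → root.
f(1) = 0, so (z − 1) divides f(z); f is reducible.

No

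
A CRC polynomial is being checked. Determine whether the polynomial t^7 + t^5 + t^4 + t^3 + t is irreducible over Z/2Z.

No

Write h(t) = t^7 + t^5 + t^4 + t^3 + t.
Check for roots in Z/2Z: h(0) = 0 → root; h(1) = 1.
h(0) = 0, so (t) divides h(t); h is reducible.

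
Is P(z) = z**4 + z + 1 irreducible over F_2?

Check for roots in F_2: P(0) = 1; P(1) = 1.
No roots, so no linear factors.
Monic irreducibles of degree 2 over GF(2): z**2 + z + 1.
None of them divide P (all give nonzero remainder).
No irreducible factor of degree ≤ 2 exists, so P is irreducible over GF(2).

Yes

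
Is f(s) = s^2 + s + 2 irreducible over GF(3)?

Check for roots in GF(3): f(0) = 2; f(1) = 1; f(2) = 2.
No roots. A degree-2 polynomial over a field with no linear factor is irreducible.

Yes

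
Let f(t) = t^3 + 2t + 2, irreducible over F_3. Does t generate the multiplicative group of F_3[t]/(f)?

|GF(3^3)^×| = 3^3 − 1 = 26. Prime factorization: 26 = 2·13.
f is primitive ⇔ t has order 26 in GF(3)[t]/(f), i.e. t^(26/q) ≠ 1 for each prime q | 26.
t^(13) mod f = 1
t^(2) mod f = t^2.
Since t^(13) = 1, the order of t divides 13 < 26; not primitive.

No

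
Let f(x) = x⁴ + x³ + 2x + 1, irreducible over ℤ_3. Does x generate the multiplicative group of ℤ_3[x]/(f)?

No

|GF(3^4)^×| = 3^4 − 1 = 80. Prime factorization: 80 = 2^4·5.
f is primitive ⇔ x has order 80 in GF(3)[x]/(f), i.e. x^(80/q) ≠ 1 for each prime q | 80.
x^(40) mod f = 1
x^(16) mod f = 2x² + x + 1.
Since x^(40) = 1, the order of x divides 40 < 80; not primitive.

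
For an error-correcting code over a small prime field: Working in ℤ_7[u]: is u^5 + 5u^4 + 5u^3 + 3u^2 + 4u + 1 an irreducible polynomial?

Write g(u) = u^5 + 5u^4 + 5u^3 + 3u^2 + 4u + 1.
Check for roots in ℤ_7: g(0) = 1; g(1) = 5; g(2) = 5; g(3) = 4; g(4) = 1; g(5) = 6; g(6) = 6.
No roots, so no linear factors.
Degree-2 irreducible divisors: test the 21 monic irreducibles of degree 2 over GF(7).
None of them divide g (all give nonzero remainder).
No irreducible factor of degree ≤ 2 exists, so g is irreducible over GF(7).

Yes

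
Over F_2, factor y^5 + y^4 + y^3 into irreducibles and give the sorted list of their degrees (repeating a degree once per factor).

Write g(y) = y^5 + y^4 + y^3.
Roots in F_2: g(0) = 0 → root; g(1) = 1.
Linear factors from roots: (y).
Complete factorization: g(y) = (y)^3·(y^2 + y + 1).
Factor degrees with multiplicity: 1 + 1 + 1 + 2 = 5.

1, 1, 1, 2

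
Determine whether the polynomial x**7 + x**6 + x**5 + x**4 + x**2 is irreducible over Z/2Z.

No

Write h(x) = x**7 + x**6 + x**5 + x**4 + x**2.
Check for roots in Z/2Z: h(0) = 0 → root; h(1) = 1.
h(0) = 0, so (x) divides h(x); h is reducible.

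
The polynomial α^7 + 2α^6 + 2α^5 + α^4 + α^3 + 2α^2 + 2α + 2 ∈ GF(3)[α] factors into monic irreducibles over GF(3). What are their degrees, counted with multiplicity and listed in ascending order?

7

Write h(α) = α^7 + 2α^6 + 2α^5 + α^4 + α^3 + 2α^2 + 2α + 2.
Roots in GF(3): h(0) = 2; h(1) = 1; h(2) = 1.
Complete factorization: h(α) = (α^7 + 2α^6 + 2α^5 + α^4 + α^3 + 2α^2 + 2α + 2).
Factor degrees with multiplicity: 7 = 7.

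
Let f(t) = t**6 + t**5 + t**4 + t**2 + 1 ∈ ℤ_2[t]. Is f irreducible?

Check for roots in ℤ_2: f(0) = 1; f(1) = 1.
No roots, so no linear factors.
Monic irreducibles of degree 2 over GF(2): t**2 + t + 1.
None of them divide f (all give nonzero remainder).
Monic irreducibles of degree 3 over GF(2): t**3 + t + 1, t**3 + t**2 + 1.
None of them divide f (all give nonzero remainder).
No irreducible factor of degree ≤ 3 exists, so f is irreducible over GF(2).

Yes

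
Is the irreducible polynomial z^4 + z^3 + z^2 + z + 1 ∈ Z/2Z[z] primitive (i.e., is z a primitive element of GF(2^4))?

No

Write f(z) = z^4 + z^3 + z^2 + z + 1.
|GF(2^4)^×| = 2^4 − 1 = 15. Prime factorization: 15 = 3·5.
f is primitive ⇔ z has order 15 in GF(2)[z]/(f), i.e. z^(15/q) ≠ 1 for each prime q | 15.
z^(5) mod f = 1
z^(3) mod f = z^3.
Since z^(5) = 1, the order of z divides 5 < 15; not primitive.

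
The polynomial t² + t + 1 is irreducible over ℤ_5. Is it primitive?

Write f(t) = t² + t + 1.
|GF(5^2)^×| = 5^2 − 1 = 24. Prime factorization: 24 = 2^3·3.
f is primitive ⇔ t has order 24 in GF(5)[t]/(f), i.e. t^(24/q) ≠ 1 for each prime q | 24.
t^(12) mod f = 1
t^(8) mod f = 4t + 4.
Since t^(12) = 1, the order of t divides 12 < 24; not primitive.

No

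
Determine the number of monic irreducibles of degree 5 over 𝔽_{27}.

2869776

The number of monic irreducibles of degree 5 over GF(27) is (1/5)·Σ_{d∣5} μ(5/d) 27^d.
Divisors of 5: 1, 5; μ(5/d) for each: -1, 1.
Σ = − 27^1 + 27^5 = 14348880.
N = 14348880/5 = 2869776.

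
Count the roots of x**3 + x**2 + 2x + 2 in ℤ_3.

Write h(x) = x**3 + x**2 + 2x + 2.
Evaluate at each of the 3 elements of ℤ_3:
h(0) = 2; h(1) = 0 → root; h(2) = 0 → root.
Roots: {1, 2}.

2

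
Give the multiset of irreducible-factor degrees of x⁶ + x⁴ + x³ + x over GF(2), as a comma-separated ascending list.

1, 1, 1, 1, 2

Write f(x) = x⁶ + x⁴ + x³ + x.
Roots in GF(2): f(0) = 0 → root; f(1) = 0 → root.
Linear factors from roots: (x), (x + 1).
Complete factorization: f(x) = (x)·(x + 1)^3·(x² + x + 1).
Factor degrees with multiplicity: 1 + 1 + 1 + 1 + 2 = 6.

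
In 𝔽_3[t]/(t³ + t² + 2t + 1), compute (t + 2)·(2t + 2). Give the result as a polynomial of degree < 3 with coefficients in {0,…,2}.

2t^2 + 1

Multiply in 𝔽_3[t]: (t + 2)·(2t + 2) = 2t² + 1.
Reduced: 2t² + 1.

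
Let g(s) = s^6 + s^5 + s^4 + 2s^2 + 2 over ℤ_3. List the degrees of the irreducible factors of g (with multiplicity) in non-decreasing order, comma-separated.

6

Roots in ℤ_3: g(0) = 2; g(1) = 1; g(2) = 2.
Complete factorization: g(s) = (s^6 + s^5 + s^4 + 2s^2 + 2).
Factor degrees with multiplicity: 6 = 6.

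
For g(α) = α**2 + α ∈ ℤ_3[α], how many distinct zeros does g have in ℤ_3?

Evaluate at each of the 3 elements of ℤ_3:
g(0) = 0 → root; g(1) = 2; g(2) = 0 → root.
Roots: {0, 2}.

2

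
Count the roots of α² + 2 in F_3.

Write h(α) = α² + 2.
Evaluate at each of the 3 elements of F_3:
h(0) = 2; h(1) = 0 → root; h(2) = 0 → root.
Roots: {1, 2}.

2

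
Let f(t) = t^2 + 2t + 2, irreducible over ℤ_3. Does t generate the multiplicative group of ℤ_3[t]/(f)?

|GF(3^2)^×| = 3^2 − 1 = 8. Prime factorization: 8 = 2^3.
f is primitive ⇔ t has order 8 in GF(3)[t]/(f), i.e. t^(8/q) ≠ 1 for each prime q | 8.
t^(4) mod f = 2.
None equal 1, so t has full order 8; f is primitive.

Yes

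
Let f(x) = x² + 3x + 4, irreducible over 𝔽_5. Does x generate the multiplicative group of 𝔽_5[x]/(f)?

No

|GF(5^2)^×| = 5^2 − 1 = 24. Prime factorization: 24 = 2^3·3.
f is primitive ⇔ x has order 24 in GF(5)[x]/(f), i.e. x^(24/q) ≠ 1 for each prime q | 24.
x^(12) mod f = 1
x^(8) mod f = 3x + 4.
Since x^(12) = 1, the order of x divides 12 < 24; not primitive.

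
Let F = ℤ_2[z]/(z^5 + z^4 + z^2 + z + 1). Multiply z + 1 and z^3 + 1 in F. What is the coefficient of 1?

Multiply in ℤ_2[z]: (z + 1)·(z^3 + 1) = z^4 + z^3 + z + 1.
Reduced: z^4 + z^3 + z + 1.

1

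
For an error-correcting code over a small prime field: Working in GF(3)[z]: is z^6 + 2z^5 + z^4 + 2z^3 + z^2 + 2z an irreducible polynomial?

Write m(z) = z^6 + 2z^5 + z^4 + 2z^3 + z^2 + 2z.
Check for roots in GF(3): m(0) = 0 → root; m(1) = 0 → root; m(2) = 0 → root.
m(0) = 0, so (z) divides m(z); m is reducible.

No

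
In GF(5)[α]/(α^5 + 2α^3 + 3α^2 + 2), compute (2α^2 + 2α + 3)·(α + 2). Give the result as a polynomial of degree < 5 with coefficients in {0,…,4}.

2α^3 + α^2 + 2α + 1

Multiply in GF(5)[α]: (2α^2 + 2α + 3)·(α + 2) = 2α^3 + α^2 + 2α + 1.
Reduced: 2α^3 + α^2 + 2α + 1.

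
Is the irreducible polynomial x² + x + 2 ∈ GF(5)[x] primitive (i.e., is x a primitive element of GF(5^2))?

Yes

Write f(x) = x² + x + 2.
|GF(5^2)^×| = 5^2 − 1 = 24. Prime factorization: 24 = 2^3·3.
f is primitive ⇔ x has order 24 in GF(5)[x]/(f), i.e. x^(24/q) ≠ 1 for each prime q | 24.
x^(12) mod f = 4.
x^(8) mod f = 3x + 1.
None equal 1, so x has full order 24; f is primitive.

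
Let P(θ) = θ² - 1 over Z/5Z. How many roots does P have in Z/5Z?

Evaluate at each of the 5 elements of Z/5Z:
P(0) = 4; P(1) = 0 → root; P(2) = 3; P(3) = 3; P(4) = 0 → root.
Roots: {1, 4}.

2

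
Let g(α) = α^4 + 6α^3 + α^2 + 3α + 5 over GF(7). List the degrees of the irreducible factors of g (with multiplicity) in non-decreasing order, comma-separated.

Linear factors from roots: (α + 4).
Complete factorization: g(α) = (α + 4)·(α^3 + 2α^2 + 3).
Factor degrees with multiplicity: 1 + 3 = 4.

1, 3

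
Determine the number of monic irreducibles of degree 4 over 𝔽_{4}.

60

x^(4^4) − x is the product of all monic irreducibles of degree dividing 4; Möbius inversion gives N = (1/4) Σ μ(4/d)·4^d.
Divisors of 4: 1, 2, 4; μ(4/d) for each: 0, -1, 1.
Σ = − 4^2 + 4^4 = 240.
N = 240/4 = 60.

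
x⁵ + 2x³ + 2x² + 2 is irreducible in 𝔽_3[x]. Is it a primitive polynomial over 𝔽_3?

No

Write f(x) = x⁵ + 2x³ + 2x² + 2.
|GF(3^5)^×| = 3^5 − 1 = 242. Prime factorization: 242 = 2·11^2.
f is primitive ⇔ x has order 242 in GF(3)[x]/(f), i.e. x^(242/q) ≠ 1 for each prime q | 242.
x^(121) mod f = 1
x^(22) mod f = x² + x + 2.
Since x^(121) = 1, the order of x divides 121 < 242; not primitive.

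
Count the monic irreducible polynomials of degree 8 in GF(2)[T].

The number of monic irreducibles of degree 8 over GF(2) is (1/8)·Σ_{d∣8} μ(8/d) 2^d.
Divisors of 8: 1, 2, 4, 8; μ(8/d) for each: 0, 0, -1, 1.
Σ = − 2^4 + 2^8 = 240.
N = 240/8 = 30.

30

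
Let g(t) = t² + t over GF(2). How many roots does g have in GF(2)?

2

Evaluate at each of the 2 elements of GF(2):
g(0) = 0 → root; g(1) = 0 → root.
Roots: {0, 1}.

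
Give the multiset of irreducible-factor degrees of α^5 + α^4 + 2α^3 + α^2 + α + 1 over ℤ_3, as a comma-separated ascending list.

Write h(α) = α^5 + α^4 + 2α^3 + α^2 + α + 1.
Roots in ℤ_3: h(0) = 1; h(1) = 1; h(2) = 2.
Complete factorization: h(α) = (α^5 + α^4 + 2α^3 + α^2 + α + 1).
Factor degrees with multiplicity: 5 = 5.

5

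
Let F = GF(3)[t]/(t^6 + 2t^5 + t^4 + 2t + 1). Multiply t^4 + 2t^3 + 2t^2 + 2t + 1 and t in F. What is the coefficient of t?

Multiply in GF(3)[t]: (t^4 + 2t^3 + 2t^2 + 2t + 1)·(t) = t^5 + 2t^4 + 2t^3 + 2t^2 + t.
Reduced: t^5 + 2t^4 + 2t^3 + 2t^2 + t.

1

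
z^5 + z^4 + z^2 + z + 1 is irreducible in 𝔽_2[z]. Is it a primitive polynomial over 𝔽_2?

Yes

Write f(z) = z^5 + z^4 + z^2 + z + 1.
|GF(2^5)^×| = 2^5 − 1 = 31. Prime factorization: 31 = 31.
f is primitive ⇔ z has order 31 in GF(2)[z]/(f), i.e. z^(31/q) ≠ 1 for each prime q | 31.
z^(1) mod f = z.
None equal 1, so z has full order 31; f is primitive.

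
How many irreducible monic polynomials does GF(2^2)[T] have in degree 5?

204

By the necklace-counting formula, N_4(5) = (1/5) Σ_{d|5} μ(5/d)·4^d.
Divisors of 5: 1, 5; μ(5/d) for each: -1, 1.
Σ = − 4^1 + 4^5 = 1020.
N = 1020/5 = 204.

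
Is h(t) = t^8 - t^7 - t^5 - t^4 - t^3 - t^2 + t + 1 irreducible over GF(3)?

Yes

Check for roots in GF(3): h(0) = 1; h(1) = 1; h(2) = 2.
No roots, so no linear factors.
Monic irreducibles of degree 2 over GF(3): t^2 + 1, t^2 + t - 1, t^2 - t - 1.
None of them divide h (all give nonzero remainder).
Degree-3 irreducible divisors: test the 8 monic irreducibles of degree 3 over GF(3).
None of them divide h (all give nonzero remainder).
Degree-4 irreducible divisors: test the 18 monic irreducibles of degree 4 over GF(3).
None of them divide h (all give nonzero remainder).
No irreducible factor of degree ≤ 4 exists, so h is irreducible over GF(3).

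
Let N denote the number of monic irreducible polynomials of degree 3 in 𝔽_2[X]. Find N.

Gauss's count: N_{2}(3) = (1/3) Σ_{d|3} μ(3/d)·2^d.
Divisors of 3: 1, 3; μ(3/d) for each: -1, 1.
Σ = − 2^1 + 2^3 = 6.
N = 6/3 = 2.

2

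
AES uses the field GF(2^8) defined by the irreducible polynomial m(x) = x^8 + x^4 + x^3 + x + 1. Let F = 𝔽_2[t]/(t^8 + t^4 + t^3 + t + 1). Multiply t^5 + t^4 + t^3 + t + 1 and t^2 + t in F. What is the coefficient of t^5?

0

Multiply in 𝔽_2[t]: (t^5 + t^4 + t^3 + t + 1)·(t^2 + t) = t^7 + t^4 + t^3 + t.
Reduced: t^7 + t^4 + t^3 + t.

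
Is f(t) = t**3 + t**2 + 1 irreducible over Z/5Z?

Check for roots in Z/5Z: f(0) = 1; f(1) = 3; f(2) = 3; f(3) = 2; f(4) = 1.
No roots. A degree-3 polynomial over a field with no linear factor is irreducible.

Yes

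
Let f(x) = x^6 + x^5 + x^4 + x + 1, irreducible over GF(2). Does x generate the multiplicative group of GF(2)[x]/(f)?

Yes

|GF(2^6)^×| = 2^6 − 1 = 63. Prime factorization: 63 = 3^2·7.
f is primitive ⇔ x has order 63 in GF(2)[x]/(f), i.e. x^(63/q) ≠ 1 for each prime q | 63.
x^(21) mod f = x^4 + x^3 + 1.
x^(9) mod f = x^5 + x^2 + x + 1.
None equal 1, so x has full order 63; f is primitive.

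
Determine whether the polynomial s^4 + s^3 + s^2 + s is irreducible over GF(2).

Write P(s) = s^4 + s^3 + s^2 + s.
Check for roots in GF(2): P(0) = 0 → root; P(1) = 0 → root.
P(0) = 0, so (s) divides P(s); P is reducible.

No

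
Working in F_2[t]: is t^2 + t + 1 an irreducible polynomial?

Write P(t) = t^2 + t + 1.
Check for roots in F_2: P(0) = 1; P(1) = 1.
No roots. A degree-2 polynomial over a field with no linear factor is irreducible.

Yes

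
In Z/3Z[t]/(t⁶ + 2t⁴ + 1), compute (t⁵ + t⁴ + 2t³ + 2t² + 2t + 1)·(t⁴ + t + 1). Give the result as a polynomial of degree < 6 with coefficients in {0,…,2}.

Multiply in Z/3Z[t]: (t⁵ + t⁴ + 2t³ + 2t² + 2t + 1)·(t⁴ + t + 1) = t⁹ + t⁸ + 2t⁷ + t⁵ + t⁴ + t³ + t² + 1.
Reduce using t⁶ ≡ t⁴ + 2 (mod t⁶ + 2t⁴ + 1).
Reduced: t⁵ + 2t⁴.

t^5 + 2t^4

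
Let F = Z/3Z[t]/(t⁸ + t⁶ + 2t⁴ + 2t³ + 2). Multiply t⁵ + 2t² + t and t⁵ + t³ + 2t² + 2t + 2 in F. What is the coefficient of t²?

1

Multiply in Z/3Z[t]: (t⁵ + 2t² + t)·(t⁵ + t³ + 2t² + 2t + 2) = t¹⁰ + t⁸ + t⁷ + t⁵ + 2t⁴ + 2t.
Reduce using t⁸ ≡ 2t⁶ + t⁴ + t³ + 1 (mod t⁸ + t⁶ + 2t⁴ + 2t³ + 2).
Reduced: t⁷ + t⁶ + 2t⁵ + 2t⁴ + t² + 2t.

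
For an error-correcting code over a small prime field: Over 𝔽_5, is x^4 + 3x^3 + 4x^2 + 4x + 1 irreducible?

No

Write P(x) = x^4 + 3x^3 + 4x^2 + 4x + 1.
Check for roots in 𝔽_5: P(0) = 1; P(1) = 3; P(2) = 0 → root; P(3) = 1; P(4) = 4.
P(2) = 0, so (x − 2) divides P(x); P is reducible.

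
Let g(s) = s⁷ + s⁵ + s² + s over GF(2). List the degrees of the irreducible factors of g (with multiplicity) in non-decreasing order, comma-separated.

Roots in GF(2): g(0) = 0 → root; g(1) = 0 → root.
Linear factors from roots: (s), (s + 1).
Complete factorization: g(s) = (s)·(s + 1)·(s² + s + 1)·(s³ + s + 1).
Factor degrees with multiplicity: 1 + 1 + 2 + 3 = 7.

1, 1, 2, 3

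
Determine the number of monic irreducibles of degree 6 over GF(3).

116

By the necklace-counting formula, N_3(6) = (1/6) Σ_{d|6} μ(6/d)·3^d.
Divisors of 6: 1, 2, 3, 6; μ(6/d) for each: 1, -1, -1, 1.
Σ = 3^1 − 3^2 − 3^3 + 3^6 = 696.
N = 696/6 = 116.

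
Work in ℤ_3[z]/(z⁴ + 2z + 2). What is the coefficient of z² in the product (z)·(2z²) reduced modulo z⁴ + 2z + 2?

Multiply in ℤ_3[z]: (z)·(2z²) = 2z³.
Reduced: 2z³.

0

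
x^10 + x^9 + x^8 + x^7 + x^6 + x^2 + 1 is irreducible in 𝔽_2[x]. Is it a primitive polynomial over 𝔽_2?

Write f(x) = x^10 + x^9 + x^8 + x^7 + x^6 + x^2 + 1.
|GF(2^10)^×| = 2^10 − 1 = 1023. Prime factorization: 1023 = 3·11·31.
f is primitive ⇔ x has order 1023 in GF(2)[x]/(f), i.e. x^(1023/q) ≠ 1 for each prime q | 1023.
x^(341) mod f = 1
x^(93) mod f = x^7 + x^6 + x^5 + x^4 + 1.
x^(33) mod f = x^7 + x^3 + x^2 + x.
Since x^(341) = 1, the order of x divides 341 < 1023; not primitive.

No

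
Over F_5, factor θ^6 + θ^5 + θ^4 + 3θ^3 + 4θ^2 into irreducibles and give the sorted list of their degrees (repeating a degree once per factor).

Write h(θ) = θ^6 + θ^5 + θ^4 + 3θ^3 + 4θ^2.
Roots in F_5: h(0) = 0 → root; h(1) = 0 → root; h(2) = 2; h(3) = 0 → root; h(4) = 2.
Linear factors from roots: (θ), (θ + 4), (θ + 2).
Complete factorization: h(θ) = (θ + 2)·(θ + 4)·(θ)^2·(θ^2 + 3).
Factor degrees with multiplicity: 1 + 1 + 1 + 1 + 2 = 6.

1, 1, 1, 1, 2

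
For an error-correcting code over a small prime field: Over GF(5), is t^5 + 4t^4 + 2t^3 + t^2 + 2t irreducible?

No

Write f(t) = t^5 + 4t^4 + 2t^3 + t^2 + 2t.
Check for roots in GF(5): f(0) = 0 → root; f(1) = 0 → root; f(2) = 0 → root; f(3) = 1; f(4) = 0 → root.
f(0) = 0, so (t) divides f(t); f is reducible.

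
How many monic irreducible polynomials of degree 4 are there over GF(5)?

150

x^(5^4) − x is the product of all monic irreducibles of degree dividing 4; Möbius inversion gives N = (1/4) Σ μ(4/d)·5^d.
Divisors of 4: 1, 2, 4; μ(4/d) for each: 0, -1, 1.
Σ = − 5^2 + 5^4 = 600.
N = 600/4 = 150.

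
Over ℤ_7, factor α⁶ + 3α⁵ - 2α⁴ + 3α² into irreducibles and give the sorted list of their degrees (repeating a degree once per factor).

1, 1, 1, 1, 2

Write g(α) = α⁶ + 3α⁵ - 2α⁴ + 3α².
Linear factors from roots: (α), (α - 2), (α - 3).
Complete factorization: g(α) = (α - 3)·(α - 2)·(α)^2·(α² + α - 3).
Factor degrees with multiplicity: 1 + 1 + 1 + 1 + 2 = 6.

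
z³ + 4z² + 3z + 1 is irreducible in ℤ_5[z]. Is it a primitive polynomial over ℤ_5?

Write f(z) = z³ + 4z² + 3z + 1.
|GF(5^3)^×| = 5^3 − 1 = 124. Prime factorization: 124 = 2^2·31.
f is primitive ⇔ z has order 124 in GF(5)[z]/(f), i.e. z^(124/q) ≠ 1 for each prime q | 124.
z^(62) mod f = 1
z^(4) mod f = 3z² + z + 4.
Since z^(62) = 1, the order of z divides 62 < 124; not primitive.

No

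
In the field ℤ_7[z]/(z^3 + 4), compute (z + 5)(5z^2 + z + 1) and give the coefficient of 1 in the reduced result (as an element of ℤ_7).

Multiply in ℤ_7[z]: (z + 5)·(5z^2 + z + 1) = 5z^3 + 5z^2 + 6z + 5.
Reduce using z^3 ≡ 3 (mod z^3 + 4).
Reduced: 5z^2 + 6z + 6.

6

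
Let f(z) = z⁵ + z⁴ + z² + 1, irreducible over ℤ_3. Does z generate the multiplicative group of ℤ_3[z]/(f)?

Yes

|GF(3^5)^×| = 3^5 − 1 = 242. Prime factorization: 242 = 2·11^2.
f is primitive ⇔ z has order 242 in GF(3)[z]/(f), i.e. z^(242/q) ≠ 1 for each prime q | 242.
z^(121) mod f = 2.
z^(22) mod f = z⁴ + 2z³ + 2z².
None equal 1, so z has full order 242; f is primitive.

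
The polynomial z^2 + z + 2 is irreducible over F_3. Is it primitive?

Yes

Write f(z) = z^2 + z + 2.
|GF(3^2)^×| = 3^2 − 1 = 8. Prime factorization: 8 = 2^3.
f is primitive ⇔ z has order 8 in GF(3)[z]/(f), i.e. z^(8/q) ≠ 1 for each prime q | 8.
z^(4) mod f = 2.
None equal 1, so z has full order 8; f is primitive.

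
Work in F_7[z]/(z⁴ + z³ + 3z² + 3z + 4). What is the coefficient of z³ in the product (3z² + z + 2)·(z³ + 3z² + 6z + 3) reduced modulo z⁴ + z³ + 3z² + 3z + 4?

0

Multiply in F_7[z]: (3z² + z + 2)·(z³ + 3z² + 6z + 3) = 3z⁵ + 3z⁴ + 2z³ + z + 6.
Reduce using z⁴ ≡ 6z³ + 4z² + 4z + 3 (mod z⁴ + z³ + 3z² + 3z + 4).
Reduced: 5z² + 3z + 6.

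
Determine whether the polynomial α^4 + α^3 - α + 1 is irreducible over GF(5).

Yes

Write f(α) = α^4 + α^3 - α + 1.
Check for roots in GF(5): f(0) = 1; f(1) = 2; f(2) = 3; f(3) = 1; f(4) = 2.
No roots, so no linear factors.
Degree-2 irreducible divisors: test the 10 monic irreducibles of degree 2 over GF(5).
None of them divide f (all give nonzero remainder).
No irreducible factor of degree ≤ 2 exists, so f is irreducible over GF(5).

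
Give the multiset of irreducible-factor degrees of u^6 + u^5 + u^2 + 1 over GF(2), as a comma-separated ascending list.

Write f(u) = u^6 + u^5 + u^2 + 1.
Roots in GF(2): f(0) = 1; f(1) = 0 → root.
Linear factors from roots: (u + 1).
Complete factorization: f(u) = (u + 1)·(u^2 + u + 1)·(u^3 + u^2 + 1).
Factor degrees with multiplicity: 1 + 2 + 3 = 6.

1, 2, 3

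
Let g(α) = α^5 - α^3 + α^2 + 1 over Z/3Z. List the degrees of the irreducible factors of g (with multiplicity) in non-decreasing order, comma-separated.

Roots in Z/3Z: g(0) = 1; g(1) = 2; g(2) = 2.
Complete factorization: g(α) = (α^5 - α^3 + α^2 + 1).
Factor degrees with multiplicity: 5 = 5.

5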